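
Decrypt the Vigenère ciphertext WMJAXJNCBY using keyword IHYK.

OFLQPCPSTR

Repeat the key across the ciphertext: IHYKIHYKIH
W(22)−I(8): 14 → O
M(12)−H(7): 5 → F
J(9)−Y(24): -15≡11 → L
A(0)−K(10): -10≡16 → Q
X(23)−I(8): 15 → P
J(9)−H(7): 2 → C
N(13)−Y(24): -11≡15 → P
C(2)−K(10): -8≡18 → S
B(1)−I(8): -7≡19 → T
Y(24)−H(7): 17 → R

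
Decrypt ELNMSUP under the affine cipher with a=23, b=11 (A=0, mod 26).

The inverse of 23 mod 26 is 17, since 23·17=391≡1. Apply D(y)=17·(y−11) mod 26:
E(4): 17·(4−11)=-119≡11 → L
L(11): 17·(11−11)=0 → A
N(13): 17·(13−11)=34≡8 → I
M(12): 17·(12−11)=17 → R
S(18): 17·(18−11)=119≡15 → P
U(20): 17·(20−11)=153≡23 → X
P(15): 17·(15−11)=68≡16 → Q

LAIRPXQ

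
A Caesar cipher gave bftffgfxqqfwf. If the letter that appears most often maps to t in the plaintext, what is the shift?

12

The most frequent ciphertext letter is f (appears 6 times).
f is position 5; t is position 19.
Shift = -14≡12.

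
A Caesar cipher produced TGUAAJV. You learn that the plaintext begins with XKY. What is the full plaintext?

From the crib: T(19)−X(23)=-4≡22, so the shift is 22.
Subtract 22 from each ciphertext letter:
T(19): 19−22=-3≡23 → X
G(6): 6−22=-16≡10 → K
U(20): 20−22=-2≡24 → Y
A(0): 0−22=-22≡4 → E
A(0): 0−22=-22≡4 → E
J(9): 9−22=-13≡13 → N
V(21): 21−22=-1≡25 → Z

XKYEENZ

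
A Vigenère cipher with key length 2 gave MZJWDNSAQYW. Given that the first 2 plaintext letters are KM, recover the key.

Subtract each crib letter from the matching ciphertext letter (mod 26):
M(12)−K(10)=2 → C
Z(25)−M(12)=13 → N

CN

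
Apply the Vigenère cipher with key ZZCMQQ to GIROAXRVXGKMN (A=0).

Repeat the key across the message: ZZCMQQZZCMQQZ
G(6)+Z(25): 31≡5 → F
I(8)+Z(25): 33≡7 → H
R(17)+C(2): 19 → T
O(14)+M(12): 26≡0 → A
A(0)+Q(16): 16 → Q
X(23)+Q(16): 39≡13 → N
R(17)+Z(25): 42≡16 → Q
V(21)+Z(25): 46≡20 → U
X(23)+C(2): 25 → Z
G(6)+M(12): 18 → S
K(10)+Q(16): 26≡0 → A
M(12)+Q(16): 28≡2 → C
N(13)+Z(25): 38≡12 → M

FHTAQNQUZSACM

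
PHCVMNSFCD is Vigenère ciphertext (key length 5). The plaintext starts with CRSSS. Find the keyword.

Subtract each crib letter from the matching ciphertext letter (mod 26):
P(15)−C(2)=13 → N
H(7)−R(17)=-10≡16 → Q
C(2)−S(18)=-16≡10 → K
V(21)−S(18)=3 → D
M(12)−S(18)=-6≡20 → U

NQKDU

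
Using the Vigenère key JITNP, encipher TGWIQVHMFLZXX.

Repeat the key across the message: JITNPJITNPJIT
T(19)+J(9): 28≡2 → C
G(6)+I(8): 14 → O
W(22)+T(19): 41≡15 → P
I(8)+N(13): 21 → V
Q(16)+P(15): 31≡5 → F
V(21)+J(9): 30≡4 → E
H(7)+I(8): 15 → P
M(12)+T(19): 31≡5 → F
F(5)+N(13): 18 → S
L(11)+P(15): 26≡0 → A
Z(25)+J(9): 34≡8 → I
X(23)+I(8): 31≡5 → F
X(23)+T(19): 42≡16 → Q

COPVFEPFSAIFQ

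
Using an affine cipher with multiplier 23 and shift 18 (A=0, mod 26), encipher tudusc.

nkjkqm

t(19): 23·19+18=455≡13 → n
u(20): 23·20+18=478≡10 → k
d(3): 23·3+18=87≡9 → j
u(20): 23·20+18=478≡10 → k
s(18): 23·18+18=432≡16 → q
c(2): 23·2+18=64≡12 → m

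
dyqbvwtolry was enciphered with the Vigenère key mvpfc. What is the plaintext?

rdbwtkyzgpm

Repeat the key across the ciphertext: mvpfcmvpfcm
d(3)−m(12): -9≡17 → r
y(24)−v(21): 3 → d
q(16)−p(15): 1 → b
b(1)−f(5): -4≡22 → w
v(21)−c(2): 19 → t
w(22)−m(12): 10 → k
t(19)−v(21): -2≡24 → y
o(14)−p(15): -1≡25 → z
l(11)−f(5): 6 → g
r(17)−c(2): 15 → p
y(24)−m(12): 12 → m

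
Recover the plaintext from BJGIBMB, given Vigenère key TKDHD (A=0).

IZDBYTR

Repeat the key across the ciphertext: TKDHDTK
B(1)−T(19): -18≡8 → I
J(9)−K(10): -1≡25 → Z
G(6)−D(3): 3 → D
I(8)−H(7): 1 → B
B(1)−D(3): -2≡24 → Y
M(12)−T(19): -7≡19 → T
B(1)−K(10): -9≡17 → R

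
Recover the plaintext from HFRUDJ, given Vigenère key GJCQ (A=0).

BWPEXA

Repeat the key across the ciphertext: GJCQGJ
H(7)−G(6): 1 → B
F(5)−J(9): -4≡22 → W
R(17)−C(2): 15 → P
U(20)−Q(16): 4 → E
D(3)−G(6): -3≡23 → X
J(9)−J(9): 0 → A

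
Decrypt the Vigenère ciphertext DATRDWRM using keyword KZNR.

TBGATXEV

Repeat the key across the ciphertext: KZNRKZNR
D(3)−K(10): -7≡19 → T
A(0)−Z(25): -25≡1 → B
T(19)−N(13): 6 → G
R(17)−R(17): 0 → A
D(3)−K(10): -7≡19 → T
W(22)−Z(25): -3≡23 → X
R(17)−N(13): 4 → E
M(12)−R(17): -5≡21 → V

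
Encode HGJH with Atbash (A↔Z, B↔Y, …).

H(7) → S(18)
G(6) → T(19)
J(9) → Q(16)
H(7) → S(18)

STQS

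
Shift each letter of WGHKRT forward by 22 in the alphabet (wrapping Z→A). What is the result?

SCDGNP

W(22): 22+22=44≡18 → S
G(6): 6+22=28≡2 → C
H(7): 7+22=29≡3 → D
K(10): 10+22=32≡6 → G
R(17): 17+22=39≡13 → N
T(19): 19+22=41≡15 → P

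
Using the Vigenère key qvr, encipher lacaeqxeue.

bvtqzhnzlu

Repeat the key across the message: qvrqvrqvrq
l(11)+q(16): 27≡1 → b
a(0)+v(21): 21 → v
c(2)+r(17): 19 → t
a(0)+q(16): 16 → q
e(4)+v(21): 25 → z
q(16)+r(17): 33≡7 → h
x(23)+q(16): 39≡13 → n
e(4)+v(21): 25 → z
u(20)+r(17): 37≡11 → l
e(4)+q(16): 20 → u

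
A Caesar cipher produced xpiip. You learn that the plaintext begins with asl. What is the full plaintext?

aslls

From the crib: x(23)−a(0)=23, so the shift is 23.
Subtract 23 from each ciphertext letter:
x(23): 23−23=0 → a
p(15): 15−23=-8≡18 → s
i(8): 8−23=-15≡11 → l
i(8): 8−23=-15≡11 → l
p(15): 15−23=-8≡18 → s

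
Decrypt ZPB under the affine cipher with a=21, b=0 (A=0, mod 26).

The inverse of 21 mod 26 is 5, since 21·5=105≡1. Apply D(y)=5·(y−0) mod 26:
Z(25): 5·(25−0)=125≡21 → V
P(15): 5·(15−0)=75≡23 → X
B(1): 5·(1−0)=5 → F

VXF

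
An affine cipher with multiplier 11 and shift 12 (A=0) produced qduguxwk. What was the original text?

ylwqwbio

The inverse of 11 mod 26 is 19, since 11·19=209≡1. Apply D(y)=19·(y−12) mod 26:
q(16): 19·(16−12)=76≡24 → y
d(3): 19·(3−12)=-171≡11 → l
u(20): 19·(20−12)=152≡22 → w
g(6): 19·(6−12)=-114≡16 → q
u(20): 19·(20−12)=152≡22 → w
x(23): 19·(23−12)=209≡1 → b
w(22): 19·(22−12)=190≡8 → i
k(10): 19·(10−12)=-38≡14 → o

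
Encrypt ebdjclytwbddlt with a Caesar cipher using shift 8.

mjlrktgbejlltb

e(4): 4+8=12 → m
b(1): 1+8=9 → j
d(3): 3+8=11 → l
j(9): 9+8=17 → r
c(2): 2+8=10 → k
l(11): 11+8=19 → t
y(24): 24+8=32≡6 → g
t(19): 19+8=27≡1 → b
w(22): 22+8=30≡4 → e
b(1): 1+8=9 → j
d(3): 3+8=11 → l
d(3): 3+8=11 → l
l(11): 11+8=19 → t
t(19): 19+8=27≡1 → b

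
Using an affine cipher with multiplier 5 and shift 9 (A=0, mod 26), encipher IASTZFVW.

I(8): 5·8+9=49≡23 → X
A(0): 5·0+9=9 → J
S(18): 5·18+9=99≡21 → V
T(19): 5·19+9=104≡0 → A
Z(25): 5·25+9=134≡4 → E
F(5): 5·5+9=34≡8 → I
V(21): 5·21+9=114≡10 → K
W(22): 5·22+9=119≡15 → P

XJVAEIKP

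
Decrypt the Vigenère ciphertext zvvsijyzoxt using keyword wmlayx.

djkskmcndxv

Repeat the key across the ciphertext: wmlayxwmlay
z(25)−w(22): 3 → d
v(21)−m(12): 9 → j
v(21)−l(11): 10 → k
s(18)−a(0): 18 → s
i(8)−y(24): -16≡10 → k
j(9)−x(23): -14≡12 → m
y(24)−w(22): 2 → c
z(25)−m(12): 13 → n
o(14)−l(11): 3 → d
x(23)−a(0): 23 → x
t(19)−y(24): -5≡21 → v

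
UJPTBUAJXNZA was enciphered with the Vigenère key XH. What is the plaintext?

XCSMENDCAGCT

Repeat the key across the ciphertext: XHXHXHXHXHXH
U(20)−X(23): -3≡23 → X
J(9)−H(7): 2 → C
P(15)−X(23): -8≡18 → S
T(19)−H(7): 12 → M
B(1)−X(23): -22≡4 → E
U(20)−H(7): 13 → N
A(0)−X(23): -23≡3 → D
J(9)−H(7): 2 → C
X(23)−X(23): 0 → A
N(13)−H(7): 6 → G
Z(25)−X(23): 2 → C
A(0)−H(7): -7≡19 → T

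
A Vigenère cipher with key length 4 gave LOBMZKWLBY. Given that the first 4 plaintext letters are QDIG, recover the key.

Subtract each crib letter from the matching ciphertext letter (mod 26):
L(11)−Q(16)=-5≡21 → V
O(14)−D(3)=11 → L
B(1)−I(8)=-7≡19 → T
M(12)−G(6)=6 → G

VLTG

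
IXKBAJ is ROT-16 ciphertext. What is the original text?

I(8): 8−16=-8≡18 → S
X(23): 23−16=7 → H
K(10): 10−16=-6≡20 → U
B(1): 1−16=-15≡11 → L
A(0): 0−16=-16≡10 → K
J(9): 9−16=-7≡19 → T

SHULKT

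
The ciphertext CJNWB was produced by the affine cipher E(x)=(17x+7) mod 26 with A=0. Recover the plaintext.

The inverse of 17 mod 26 is 23, since 17·23=391≡1. Apply D(y)=23·(y−7) mod 26:
C(2): 23·(2−7)=-115≡15 → P
J(9): 23·(9−7)=46≡20 → U
N(13): 23·(13−7)=138≡8 → I
W(22): 23·(22−7)=345≡7 → H
B(1): 23·(1−7)=-138≡18 → S

PUIHS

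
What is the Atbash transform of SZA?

HAZ

S(18) → H(7)
Z(25) → A(0)
A(0) → Z(25)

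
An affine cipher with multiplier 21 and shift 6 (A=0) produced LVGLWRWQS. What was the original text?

ZXAZCDCYI

The inverse of 21 mod 26 is 5, since 21·5=105≡1. Apply D(y)=5·(y−6) mod 26:
L(11): 5·(11−6)=25 → Z
V(21): 5·(21−6)=75≡23 → X
G(6): 5·(6−6)=0 → A
L(11): 5·(11−6)=25 → Z
W(22): 5·(22−6)=80≡2 → C
R(17): 5·(17−6)=55≡3 → D
W(22): 5·(22−6)=80≡2 → C
Q(16): 5·(16−6)=50≡24 → Y
S(18): 5·(18−6)=60≡8 → I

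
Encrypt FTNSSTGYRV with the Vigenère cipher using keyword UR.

Repeat the key across the message: URURURURUR
F(5)+U(20): 25 → Z
T(19)+R(17): 36≡10 → K
N(13)+U(20): 33≡7 → H
S(18)+R(17): 35≡9 → J
S(18)+U(20): 38≡12 → M
T(19)+R(17): 36≡10 → K
G(6)+U(20): 26≡0 → A
Y(24)+R(17): 41≡15 → P
R(17)+U(20): 37≡11 → L
V(21)+R(17): 38≡12 → M

ZKHJMKAPLM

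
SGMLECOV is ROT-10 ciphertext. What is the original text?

IWCBUSEL

S(18): 18−10=8 → I
G(6): 6−10=-4≡22 → W
M(12): 12−10=2 → C
L(11): 11−10=1 → B
E(4): 4−10=-6≡20 → U
C(2): 2−10=-8≡18 → S
O(14): 14−10=4 → E
V(21): 21−10=11 → L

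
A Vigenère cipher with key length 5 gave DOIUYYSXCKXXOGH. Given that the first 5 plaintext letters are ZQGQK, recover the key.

EYCEO

Subtract each crib letter from the matching ciphertext letter (mod 26):
D(3)−Z(25)=-22≡4 → E
O(14)−Q(16)=-2≡24 → Y
I(8)−G(6)=2 → C
U(20)−Q(16)=4 → E
Y(24)−K(10)=14 → O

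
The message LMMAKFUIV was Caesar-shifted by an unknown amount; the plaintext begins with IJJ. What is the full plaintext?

From the crib: L(11)−I(8)=3, so the shift is 3.
Subtract 3 from each ciphertext letter:
L(11): 11−3=8 → I
M(12): 12−3=9 → J
M(12): 12−3=9 → J
A(0): 0−3=-3≡23 → X
K(10): 10−3=7 → H
F(5): 5−3=2 → C
U(20): 20−3=17 → R
I(8): 8−3=5 → F
V(21): 21−3=18 → S

IJJXHCRFS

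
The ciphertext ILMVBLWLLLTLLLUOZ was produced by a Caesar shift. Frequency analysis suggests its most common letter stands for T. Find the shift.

18

The most frequent ciphertext letter is L (appears 8 times).
L is position 11; T is position 19.
Shift = -8≡18.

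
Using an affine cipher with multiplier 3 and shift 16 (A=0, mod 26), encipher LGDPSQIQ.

XIZJSMOM

L(11): 3·11+16=49≡23 → X
G(6): 3·6+16=34≡8 → I
D(3): 3·3+16=25 → Z
P(15): 3·15+16=61≡9 → J
S(18): 3·18+16=70≡18 → S
Q(16): 3·16+16=64≡12 → M
I(8): 3·8+16=40≡14 → O
Q(16): 3·16+16=64≡12 → M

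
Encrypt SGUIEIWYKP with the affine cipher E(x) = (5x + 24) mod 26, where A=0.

KCUMSMEOWV

S(18): 5·18+24=114≡10 → K
G(6): 5·6+24=54≡2 → C
U(20): 5·20+24=124≡20 → U
I(8): 5·8+24=64≡12 → M
E(4): 5·4+24=44≡18 → S
I(8): 5·8+24=64≡12 → M
W(22): 5·22+24=134≡4 → E
Y(24): 5·24+24=144≡14 → O
K(10): 5·10+24=74≡22 → W
P(15): 5·15+24=99≡21 → V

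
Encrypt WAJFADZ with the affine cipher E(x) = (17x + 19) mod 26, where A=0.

W(22): 17·22+19=393≡3 → D
A(0): 17·0+19=19 → T
J(9): 17·9+19=172≡16 → Q
F(5): 17·5+19=104≡0 → A
A(0): 17·0+19=19 → T
D(3): 17·3+19=70≡18 → S
Z(25): 17·25+19=444≡2 → C

DTQATSC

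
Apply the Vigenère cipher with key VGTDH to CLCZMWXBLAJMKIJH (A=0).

Repeat the key across the message: VGTDHVGTDHVGTDHV
C(2)+V(21): 23 → X
L(11)+G(6): 17 → R
C(2)+T(19): 21 → V
Z(25)+D(3): 28≡2 → C
M(12)+H(7): 19 → T
W(22)+V(21): 43≡17 → R
X(23)+G(6): 29≡3 → D
B(1)+T(19): 20 → U
L(11)+D(3): 14 → O
A(0)+H(7): 7 → H
J(9)+V(21): 30≡4 → E
M(12)+G(6): 18 → S
K(10)+T(19): 29≡3 → D
I(8)+D(3): 11 → L
J(9)+H(7): 16 → Q
H(7)+V(21): 28≡2 → C

XRVCTRDUOHESDLQC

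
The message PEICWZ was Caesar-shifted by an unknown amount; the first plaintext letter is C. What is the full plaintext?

From the crib: P(15)−C(2)=13, so the shift is 13.
Subtract 13 from each ciphertext letter:
P(15): 15−13=2 → C
E(4): 4−13=-9≡17 → R
I(8): 8−13=-5≡21 → V
C(2): 2−13=-11≡15 → P
W(22): 22−13=9 → J
Z(25): 25−13=12 → M

CRVPJM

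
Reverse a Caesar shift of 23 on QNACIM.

Q(16): 16−23=-7≡19 → T
N(13): 13−23=-10≡16 → Q
A(0): 0−23=-23≡3 → D
C(2): 2−23=-21≡5 → F
I(8): 8−23=-15≡11 → L
M(12): 12−23=-11≡15 → P

TQDFLP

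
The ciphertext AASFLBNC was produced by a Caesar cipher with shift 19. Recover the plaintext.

HHZMSIUJ

A(0): 0−19=-19≡7 → H
A(0): 0−19=-19≡7 → H
S(18): 18−19=-1≡25 → Z
F(5): 5−19=-14≡12 → M
L(11): 11−19=-8≡18 → S
B(1): 1−19=-18≡8 → I
N(13): 13−19=-6≡20 → U
C(2): 2−19=-17≡9 → J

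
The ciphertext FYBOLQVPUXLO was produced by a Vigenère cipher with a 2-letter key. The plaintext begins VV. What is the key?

KD

Subtract each crib letter from the matching ciphertext letter (mod 26):
F(5)−V(21)=-16≡10 → K
Y(24)−V(21)=3 → D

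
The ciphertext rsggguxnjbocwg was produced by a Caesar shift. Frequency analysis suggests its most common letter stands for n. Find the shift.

19

The most frequent ciphertext letter is g (appears 4 times).
g is position 6; n is position 13.
Shift = -7≡19.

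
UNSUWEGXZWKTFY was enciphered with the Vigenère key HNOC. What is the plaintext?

NAESPRSVSJWRYL

Repeat the key across the ciphertext: HNOCHNOCHNOCHN
U(20)−H(7): 13 → N
N(13)−N(13): 0 → A
S(18)−O(14): 4 → E
U(20)−C(2): 18 → S
W(22)−H(7): 15 → P
E(4)−N(13): -9≡17 → R
G(6)−O(14): -8≡18 → S
X(23)−C(2): 21 → V
Z(25)−H(7): 18 → S
W(22)−N(13): 9 → J
K(10)−O(14): -4≡22 → W
T(19)−C(2): 17 → R
F(5)−H(7): -2≡24 → Y
Y(24)−N(13): 11 → L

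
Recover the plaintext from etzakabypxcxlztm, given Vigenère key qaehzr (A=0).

Repeat the key across the ciphertext: qaehzrqaehzrqaeh
e(4)−q(16): -12≡14 → o
t(19)−a(0): 19 → t
z(25)−e(4): 21 → v
a(0)−h(7): -7≡19 → t
k(10)−z(25): -15≡11 → l
a(0)−r(17): -17≡9 → j
b(1)−q(16): -15≡11 → l
y(24)−a(0): 24 → y
p(15)−e(4): 11 → l
x(23)−h(7): 16 → q
c(2)−z(25): -23≡3 → d
x(23)−r(17): 6 → g
l(11)−q(16): -5≡21 → v
z(25)−a(0): 25 → z
t(19)−e(4): 15 → p
m(12)−h(7): 5 → f

otvtljlylqdgvzpf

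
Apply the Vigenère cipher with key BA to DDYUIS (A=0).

Repeat the key across the message: BABABA
D(3)+B(1): 4 → E
D(3)+A(0): 3 → D
Y(24)+B(1): 25 → Z
U(20)+A(0): 20 → U
I(8)+B(1): 9 → J
S(18)+A(0): 18 → S

EDZUJS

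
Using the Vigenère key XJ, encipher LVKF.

Repeat the key across the message: XJXJ
L(11)+X(23): 34≡8 → I
V(21)+J(9): 30≡4 → E
K(10)+X(23): 33≡7 → H
F(5)+J(9): 14 → O

IEHO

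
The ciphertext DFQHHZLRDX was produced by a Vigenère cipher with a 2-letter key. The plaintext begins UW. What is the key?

JJ

Subtract each crib letter from the matching ciphertext letter (mod 26):
D(3)−U(20)=-17≡9 → J
F(5)−W(22)=-17≡9 → J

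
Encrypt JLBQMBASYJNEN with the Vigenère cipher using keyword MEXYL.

VPYOXNEPWUZIK

Repeat the key across the message: MEXYLMEXYLMEX
J(9)+M(12): 21 → V
L(11)+E(4): 15 → P
B(1)+X(23): 24 → Y
Q(16)+Y(24): 40≡14 → O
M(12)+L(11): 23 → X
B(1)+M(12): 13 → N
A(0)+E(4): 4 → E
S(18)+X(23): 41≡15 → P
Y(24)+Y(24): 48≡22 → W
J(9)+L(11): 20 → U
N(13)+M(12): 25 → Z
E(4)+E(4): 8 → I
N(13)+X(23): 36≡10 → K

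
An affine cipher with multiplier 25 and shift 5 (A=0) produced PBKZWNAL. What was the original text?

The inverse of 25 mod 26 is 25, since 25·25=625≡1. Apply D(y)=25·(y−5) mod 26:
P(15): 25·(15−5)=250≡16 → Q
B(1): 25·(1−5)=-100≡4 → E
K(10): 25·(10−5)=125≡21 → V
Z(25): 25·(25−5)=500≡6 → G
W(22): 25·(22−5)=425≡9 → J
N(13): 25·(13−5)=200≡18 → S
A(0): 25·(0−5)=-125≡5 → F
L(11): 25·(11−5)=150≡20 → U

QEVGJSFU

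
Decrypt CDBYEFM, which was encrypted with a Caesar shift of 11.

RSQNTUB

C(2): 2−11=-9≡17 → R
D(3): 3−11=-8≡18 → S
B(1): 1−11=-10≡16 → Q
Y(24): 24−11=13 → N
E(4): 4−11=-7≡19 → T
F(5): 5−11=-6≡20 → U
M(12): 12−11=1 → B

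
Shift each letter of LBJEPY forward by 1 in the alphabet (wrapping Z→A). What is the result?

L(11): 11+1=12 → M
B(1): 1+1=2 → C
J(9): 9+1=10 → K
E(4): 4+1=5 → F
P(15): 15+1=16 → Q
Y(24): 24+1=25 → Z

MCKFQZ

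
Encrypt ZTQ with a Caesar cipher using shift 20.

TNK

Z(25): 25+20=45≡19 → T
T(19): 19+20=39≡13 → N
Q(16): 16+20=36≡10 → K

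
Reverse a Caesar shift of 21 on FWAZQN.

F(5): 5−21=-16≡10 → K
W(22): 22−21=1 → B
A(0): 0−21=-21≡5 → F
Z(25): 25−21=4 → E
Q(16): 16−21=-5≡21 → V
N(13): 13−21=-8≡18 → S

KBFEVS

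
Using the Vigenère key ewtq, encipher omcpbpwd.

Repeat the key across the message: ewtqewtq
o(14)+e(4): 18 → s
m(12)+w(22): 34≡8 → i
c(2)+t(19): 21 → v
p(15)+q(16): 31≡5 → f
b(1)+e(4): 5 → f
p(15)+w(22): 37≡11 → l
w(22)+t(19): 41≡15 → p
d(3)+q(16): 19 → t

sivfflpt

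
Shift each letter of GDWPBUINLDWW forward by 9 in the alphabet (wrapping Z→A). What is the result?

G(6): 6+9=15 → P
D(3): 3+9=12 → M
W(22): 22+9=31≡5 → F
P(15): 15+9=24 → Y
B(1): 1+9=10 → K
U(20): 20+9=29≡3 → D
I(8): 8+9=17 → R
N(13): 13+9=22 → W
L(11): 11+9=20 → U
D(3): 3+9=12 → M
W(22): 22+9=31≡5 → F
W(22): 22+9=31≡5 → F

PMFYKDRWUMFF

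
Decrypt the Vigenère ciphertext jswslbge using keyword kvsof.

Repeat the key across the ciphertext: kvsofkvs
j(9)−k(10): -1≡25 → z
s(18)−v(21): -3≡23 → x
w(22)−s(18): 4 → e
s(18)−o(14): 4 → e
l(11)−f(5): 6 → g
b(1)−k(10): -9≡17 → r
g(6)−v(21): -15≡11 → l
e(4)−s(18): -14≡12 → m

zxeegrlm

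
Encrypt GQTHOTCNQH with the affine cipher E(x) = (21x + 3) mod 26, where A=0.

G(6): 21·6+3=129≡25 → Z
Q(16): 21·16+3=339≡1 → B
T(19): 21·19+3=402≡12 → M
H(7): 21·7+3=150≡20 → U
O(14): 21·14+3=297≡11 → L
T(19): 21·19+3=402≡12 → M
C(2): 21·2+3=45≡19 → T
N(13): 21·13+3=276≡16 → Q
Q(16): 21·16+3=339≡1 → B
H(7): 21·7+3=150≡20 → U

ZBMULMTQBU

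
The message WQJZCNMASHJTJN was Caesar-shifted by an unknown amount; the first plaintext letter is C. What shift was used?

20

From the crib: W(22)−C(2)=20, so the shift is 20.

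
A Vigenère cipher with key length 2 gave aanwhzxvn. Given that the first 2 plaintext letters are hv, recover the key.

tf

Subtract each crib letter from the matching ciphertext letter (mod 26):
a(0)−h(7)=-7≡19 → t
a(0)−v(21)=-21≡5 → f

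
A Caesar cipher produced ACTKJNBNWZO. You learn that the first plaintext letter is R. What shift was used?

From the crib: A(0)−R(17)=-17≡9, so the shift is 9.

9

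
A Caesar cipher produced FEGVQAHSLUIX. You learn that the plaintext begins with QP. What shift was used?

From the crib: F(5)−Q(16)=-11≡15, so the shift is 15.

15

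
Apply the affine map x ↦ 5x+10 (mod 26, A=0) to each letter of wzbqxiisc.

qfpmvyywu

w(22): 5·22+10=120≡16 → q
z(25): 5·25+10=135≡5 → f
b(1): 5·1+10=15 → p
q(16): 5·16+10=90≡12 → m
x(23): 5·23+10=125≡21 → v
i(8): 5·8+10=50≡24 → y
i(8): 5·8+10=50≡24 → y
s(18): 5·18+10=100≡22 → w
c(2): 5·2+10=20 → u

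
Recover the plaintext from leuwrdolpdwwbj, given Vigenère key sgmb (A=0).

Repeat the key across the ciphertext: sgmbsgmbsgmbsg
l(11)−s(18): -7≡19 → t
e(4)−g(6): -2≡24 → y
u(20)−m(12): 8 → i
w(22)−b(1): 21 → v
r(17)−s(18): -1≡25 → z
d(3)−g(6): -3≡23 → x
o(14)−m(12): 2 → c
l(11)−b(1): 10 → k
p(15)−s(18): -3≡23 → x
d(3)−g(6): -3≡23 → x
w(22)−m(12): 10 → k
w(22)−b(1): 21 → v
b(1)−s(18): -17≡9 → j
j(9)−g(6): 3 → d

tyivzxckxxkvjd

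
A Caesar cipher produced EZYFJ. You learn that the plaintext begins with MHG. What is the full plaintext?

MHGNR

From the crib: E(4)−M(12)=-8≡18, so the shift is 18.
Subtract 18 from each ciphertext letter:
E(4): 4−18=-14≡12 → M
Z(25): 25−18=7 → H
Y(24): 24−18=6 → G
F(5): 5−18=-13≡13 → N
J(9): 9−18=-9≡17 → R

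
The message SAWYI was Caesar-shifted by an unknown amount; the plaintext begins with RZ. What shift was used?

From the crib: S(18)−R(17)=1, so the shift is 1.

1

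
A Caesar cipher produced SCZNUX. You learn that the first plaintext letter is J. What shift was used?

From the crib: S(18)−J(9)=9, so the shift is 9.

9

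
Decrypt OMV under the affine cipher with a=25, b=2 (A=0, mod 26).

The inverse of 25 mod 26 is 25, since 25·25=625≡1. Apply D(y)=25·(y−2) mod 26:
O(14): 25·(14−2)=300≡14 → O
M(12): 25·(12−2)=250≡16 → Q
V(21): 25·(21−2)=475≡7 → H

OQH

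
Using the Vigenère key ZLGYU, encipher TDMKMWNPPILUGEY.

SOSIGVYVNCKFMCS

Repeat the key across the message: ZLGYUZLGYUZLGYU
T(19)+Z(25): 44≡18 → S
D(3)+L(11): 14 → O
M(12)+G(6): 18 → S
K(10)+Y(24): 34≡8 → I
M(12)+U(20): 32≡6 → G
W(22)+Z(25): 47≡21 → V
N(13)+L(11): 24 → Y
P(15)+G(6): 21 → V
P(15)+Y(24): 39≡13 → N
I(8)+U(20): 28≡2 → C
L(11)+Z(25): 36≡10 → K
U(20)+L(11): 31≡5 → F
G(6)+G(6): 12 → M
E(4)+Y(24): 28≡2 → C
Y(24)+U(20): 44≡18 → S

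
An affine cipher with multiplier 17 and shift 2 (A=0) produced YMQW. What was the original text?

MWKS

The inverse of 17 mod 26 is 23, since 17·23=391≡1. Apply D(y)=23·(y−2) mod 26:
Y(24): 23·(24−2)=506≡12 → M
M(12): 23·(12−2)=230≡22 → W
Q(16): 23·(16−2)=322≡10 → K
W(22): 23·(22−2)=460≡18 → S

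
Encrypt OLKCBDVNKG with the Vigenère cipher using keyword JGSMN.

XRCOOMBFWT

Repeat the key across the message: JGSMNJGSMN
O(14)+J(9): 23 → X
L(11)+G(6): 17 → R
K(10)+S(18): 28≡2 → C
C(2)+M(12): 14 → O
B(1)+N(13): 14 → O
D(3)+J(9): 12 → M
V(21)+G(6): 27≡1 → B
N(13)+S(18): 31≡5 → F
K(10)+M(12): 22 → W
G(6)+N(13): 19 → T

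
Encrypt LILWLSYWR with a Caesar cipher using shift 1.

MJMXMTZXS

L(11): 11+1=12 → M
I(8): 8+1=9 → J
L(11): 11+1=12 → M
W(22): 22+1=23 → X
L(11): 11+1=12 → M
S(18): 18+1=19 → T
Y(24): 24+1=25 → Z
W(22): 22+1=23 → X
R(17): 17+1=18 → S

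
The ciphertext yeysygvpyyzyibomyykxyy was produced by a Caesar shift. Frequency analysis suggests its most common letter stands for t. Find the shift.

The most frequent ciphertext letter is y (appears 10 times).
y is position 24; t is position 19.
Shift = 5.

5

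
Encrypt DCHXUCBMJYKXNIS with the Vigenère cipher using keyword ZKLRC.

CMSOWBLXAAJHYZU

Repeat the key across the message: ZKLRCZKLRCZKLRC
D(3)+Z(25): 28≡2 → C
C(2)+K(10): 12 → M
H(7)+L(11): 18 → S
X(23)+R(17): 40≡14 → O
U(20)+C(2): 22 → W
C(2)+Z(25): 27≡1 → B
B(1)+K(10): 11 → L
M(12)+L(11): 23 → X
J(9)+R(17): 26≡0 → A
Y(24)+C(2): 26≡0 → A
K(10)+Z(25): 35≡9 → J
X(23)+K(10): 33≡7 → H
N(13)+L(11): 24 → Y
I(8)+R(17): 25 → Z
S(18)+C(2): 20 → U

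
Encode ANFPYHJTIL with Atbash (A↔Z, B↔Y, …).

A(0) → Z(25)
N(13) → M(12)
F(5) → U(20)
P(15) → K(10)
Y(24) → B(1)
H(7) → S(18)
J(9) → Q(16)
T(19) → G(6)
I(8) → R(17)
L(11) → O(14)

ZMUKBSQGRO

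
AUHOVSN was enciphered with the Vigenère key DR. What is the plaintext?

Repeat the key across the ciphertext: DRDRDRD
A(0)−D(3): -3≡23 → X
U(20)−R(17): 3 → D
H(7)−D(3): 4 → E
O(14)−R(17): -3≡23 → X
V(21)−D(3): 18 → S
S(18)−R(17): 1 → B
N(13)−D(3): 10 → K

XDEXSBK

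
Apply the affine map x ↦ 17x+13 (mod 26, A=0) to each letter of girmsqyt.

g(6): 17·6+13=115≡11 → l
i(8): 17·8+13=149≡19 → t
r(17): 17·17+13=302≡16 → q
m(12): 17·12+13=217≡9 → j
s(18): 17·18+13=319≡7 → h
q(16): 17·16+13=285≡25 → z
y(24): 17·24+13=421≡5 → f
t(19): 17·19+13=336≡24 → y

ltqjhzfy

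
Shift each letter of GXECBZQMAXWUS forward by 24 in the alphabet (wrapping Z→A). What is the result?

EVCAZXOKYVUSQ

G(6): 6+24=30≡4 → E
X(23): 23+24=47≡21 → V
E(4): 4+24=28≡2 → C
C(2): 2+24=26≡0 → A
B(1): 1+24=25 → Z
Z(25): 25+24=49≡23 → X
Q(16): 16+24=40≡14 → O
M(12): 12+24=36≡10 → K
A(0): 0+24=24 → Y
X(23): 23+24=47≡21 → V
W(22): 22+24=46≡20 → U
U(20): 20+24=44≡18 → S
S(18): 18+24=42≡16 → Q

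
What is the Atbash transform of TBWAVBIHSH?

GYDZEYRSHS

T(19) → G(6)
B(1) → Y(24)
W(22) → D(3)
A(0) → Z(25)
V(21) → E(4)
B(1) → Y(24)
I(8) → R(17)
H(7) → S(18)
S(18) → H(7)
H(7) → S(18)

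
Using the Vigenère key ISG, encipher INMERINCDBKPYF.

QFSMJOVUJJCVGX

Repeat the key across the message: ISGISGISGISGIS
I(8)+I(8): 16 → Q
N(13)+S(18): 31≡5 → F
M(12)+G(6): 18 → S
E(4)+I(8): 12 → M
R(17)+S(18): 35≡9 → J
I(8)+G(6): 14 → O
N(13)+I(8): 21 → V
C(2)+S(18): 20 → U
D(3)+G(6): 9 → J
B(1)+I(8): 9 → J
K(10)+S(18): 28≡2 → C
P(15)+G(6): 21 → V
Y(24)+I(8): 32≡6 → G
F(5)+S(18): 23 → X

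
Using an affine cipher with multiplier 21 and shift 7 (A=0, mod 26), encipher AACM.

HHXZ

A(0): 21·0+7=7 → H
A(0): 21·0+7=7 → H
C(2): 21·2+7=49≡23 → X
M(12): 21·12+7=259≡25 → Z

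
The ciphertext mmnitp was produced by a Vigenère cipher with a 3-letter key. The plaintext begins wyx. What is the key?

qoq

Subtract each crib letter from the matching ciphertext letter (mod 26):
m(12)−w(22)=-10≡16 → q
m(12)−y(24)=-12≡14 → o
n(13)−x(23)=-10≡16 → q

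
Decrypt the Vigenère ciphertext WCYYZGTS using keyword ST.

Repeat the key across the ciphertext: STSTSTST
W(22)−S(18): 4 → E
C(2)−T(19): -17≡9 → J
Y(24)−S(18): 6 → G
Y(24)−T(19): 5 → F
Z(25)−S(18): 7 → H
G(6)−T(19): -13≡13 → N
T(19)−S(18): 1 → B
S(18)−T(19): -1≡25 → Z

EJGFHNBZ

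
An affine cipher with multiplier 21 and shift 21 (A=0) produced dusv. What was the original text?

The inverse of 21 mod 26 is 5, since 21·5=105≡1. Apply D(y)=5·(y−21) mod 26:
d(3): 5·(3−21)=-90≡14 → o
u(20): 5·(20−21)=-5≡21 → v
s(18): 5·(18−21)=-15≡11 → l
v(21): 5·(21−21)=0 → a

ovla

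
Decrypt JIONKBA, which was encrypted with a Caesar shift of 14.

VUAZWNM

J(9): 9−14=-5≡21 → V
I(8): 8−14=-6≡20 → U
O(14): 14−14=0 → A
N(13): 13−14=-1≡25 → Z
K(10): 10−14=-4≡22 → W
B(1): 1−14=-13≡13 → N
A(0): 0−14=-14≡12 → M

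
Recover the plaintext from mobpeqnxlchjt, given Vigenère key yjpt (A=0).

ofmwghyentsqv

Repeat the key across the ciphertext: yjptyjptyjpty
m(12)−y(24): -12≡14 → o
o(14)−j(9): 5 → f
b(1)−p(15): -14≡12 → m
p(15)−t(19): -4≡22 → w
e(4)−y(24): -20≡6 → g
q(16)−j(9): 7 → h
n(13)−p(15): -2≡24 → y
x(23)−t(19): 4 → e
l(11)−y(24): -13≡13 → n
c(2)−j(9): -7≡19 → t
h(7)−p(15): -8≡18 → s
j(9)−t(19): -10≡16 → q
t(19)−y(24): -5≡21 → v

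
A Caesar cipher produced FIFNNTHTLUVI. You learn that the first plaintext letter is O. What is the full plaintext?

OROWWCQCUDER

From the crib: F(5)−O(14)=-9≡17, so the shift is 17.
Subtract 17 from each ciphertext letter:
F(5): 5−17=-12≡14 → O
I(8): 8−17=-9≡17 → R
F(5): 5−17=-12≡14 → O
N(13): 13−17=-4≡22 → W
N(13): 13−17=-4≡22 → W
T(19): 19−17=2 → C
H(7): 7−17=-10≡16 → Q
T(19): 19−17=2 → C
L(11): 11−17=-6≡20 → U
U(20): 20−17=3 → D
V(21): 21−17=4 → E
I(8): 8−17=-9≡17 → R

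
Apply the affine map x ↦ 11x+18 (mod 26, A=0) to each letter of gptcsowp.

gbtoiqab

g(6): 11·6+18=84≡6 → g
p(15): 11·15+18=183≡1 → b
t(19): 11·19+18=227≡19 → t
c(2): 11·2+18=40≡14 → o
s(18): 11·18+18=216≡8 → i
o(14): 11·14+18=172≡16 → q
w(22): 11·22+18=260≡0 → a
p(15): 11·15+18=183≡1 → b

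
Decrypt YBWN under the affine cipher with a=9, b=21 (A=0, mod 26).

JSDC

The inverse of 9 mod 26 is 3, since 9·3=27≡1. Apply D(y)=3·(y−21) mod 26:
Y(24): 3·(24−21)=9 → J
B(1): 3·(1−21)=-60≡18 → S
W(22): 3·(22−21)=3 → D
N(13): 3·(13−21)=-24≡2 → C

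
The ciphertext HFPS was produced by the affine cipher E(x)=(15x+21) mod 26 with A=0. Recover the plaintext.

GSKF

The inverse of 15 mod 26 is 7, since 15·7=105≡1. Apply D(y)=7·(y−21) mod 26:
H(7): 7·(7−21)=-98≡6 → G
F(5): 7·(5−21)=-112≡18 → S
P(15): 7·(15−21)=-42≡10 → K
S(18): 7·(18−21)=-21≡5 → F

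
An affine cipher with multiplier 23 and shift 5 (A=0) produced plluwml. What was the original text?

The inverse of 23 mod 26 is 17, since 23·17=391≡1. Apply D(y)=17·(y−5) mod 26:
p(15): 17·(15−5)=170≡14 → o
l(11): 17·(11−5)=102≡24 → y
l(11): 17·(11−5)=102≡24 → y
u(20): 17·(20−5)=255≡21 → v
w(22): 17·(22−5)=289≡3 → d
m(12): 17·(12−5)=119≡15 → p
l(11): 17·(11−5)=102≡24 → y

oyyvdpy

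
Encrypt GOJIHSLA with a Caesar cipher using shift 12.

SAVUTEXM

G(6): 6+12=18 → S
O(14): 14+12=26≡0 → A
J(9): 9+12=21 → V
I(8): 8+12=20 → U
H(7): 7+12=19 → T
S(18): 18+12=30≡4 → E
L(11): 11+12=23 → X
A(0): 0+12=12 → M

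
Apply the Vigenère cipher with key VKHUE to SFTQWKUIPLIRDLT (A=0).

Repeat the key across the message: VKHUEVKHUEVKHUE
S(18)+V(21): 39≡13 → N
F(5)+K(10): 15 → P
T(19)+H(7): 26≡0 → A
Q(16)+U(20): 36≡10 → K
W(22)+E(4): 26≡0 → A
K(10)+V(21): 31≡5 → F
U(20)+K(10): 30≡4 → E
I(8)+H(7): 15 → P
P(15)+U(20): 35≡9 → J
L(11)+E(4): 15 → P
I(8)+V(21): 29≡3 → D
R(17)+K(10): 27≡1 → B
D(3)+H(7): 10 → K
L(11)+U(20): 31≡5 → F
T(19)+E(4): 23 → X

NPAKAFEPJPDBKFX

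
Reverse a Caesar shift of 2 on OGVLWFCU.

O(14): 14−2=12 → M
G(6): 6−2=4 → E
V(21): 21−2=19 → T
L(11): 11−2=9 → J
W(22): 22−2=20 → U
F(5): 5−2=3 → D
C(2): 2−2=0 → A
U(20): 20−2=18 → S

METJUDAS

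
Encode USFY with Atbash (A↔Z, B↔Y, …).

FHUB

U(20) → F(5)
S(18) → H(7)
F(5) → U(20)
Y(24) → B(1)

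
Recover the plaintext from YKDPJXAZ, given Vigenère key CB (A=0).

Repeat the key across the ciphertext: CBCBCBCB
Y(24)−C(2): 22 → W
K(10)−B(1): 9 → J
D(3)−C(2): 1 → B
P(15)−B(1): 14 → O
J(9)−C(2): 7 → H
X(23)−B(1): 22 → W
A(0)−C(2): -2≡24 → Y
Z(25)−B(1): 24 → Y

WJBOHWYY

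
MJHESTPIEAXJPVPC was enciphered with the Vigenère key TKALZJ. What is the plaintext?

TZHTTKWYEPYAWLPR

Repeat the key across the ciphertext: TKALZJTKALZJTKAL
M(12)−T(19): -7≡19 → T
J(9)−K(10): -1≡25 → Z
H(7)−A(0): 7 → H
E(4)−L(11): -7≡19 → T
S(18)−Z(25): -7≡19 → T
T(19)−J(9): 10 → K
P(15)−T(19): -4≡22 → W
I(8)−K(10): -2≡24 → Y
E(4)−A(0): 4 → E
A(0)−L(11): -11≡15 → P
X(23)−Z(25): -2≡24 → Y
J(9)−J(9): 0 → A
P(15)−T(19): -4≡22 → W
V(21)−K(10): 11 → L
P(15)−A(0): 15 → P
C(2)−L(11): -9≡17 → R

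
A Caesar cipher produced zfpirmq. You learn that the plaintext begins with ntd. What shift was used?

From the crib: z(25)−n(13)=12, so the shift is 12.

12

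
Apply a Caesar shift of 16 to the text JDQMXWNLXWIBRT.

ZTGCNMDBNMYRHJ

J(9): 9+16=25 → Z
D(3): 3+16=19 → T
Q(16): 16+16=32≡6 → G
M(12): 12+16=28≡2 → C
X(23): 23+16=39≡13 → N
W(22): 22+16=38≡12 → M
N(13): 13+16=29≡3 → D
L(11): 11+16=27≡1 → B
X(23): 23+16=39≡13 → N
W(22): 22+16=38≡12 → M
I(8): 8+16=24 → Y
B(1): 1+16=17 → R
R(17): 17+16=33≡7 → H
T(19): 19+16=35≡9 → J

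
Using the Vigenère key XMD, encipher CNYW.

Repeat the key across the message: XMDX
C(2)+X(23): 25 → Z
N(13)+M(12): 25 → Z
Y(24)+D(3): 27≡1 → B
W(22)+X(23): 45≡19 → T

ZZBT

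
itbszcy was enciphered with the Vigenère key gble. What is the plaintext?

csqotbn

Repeat the key across the ciphertext: gblegbl
i(8)−g(6): 2 → c
t(19)−b(1): 18 → s
b(1)−l(11): -10≡16 → q
s(18)−e(4): 14 → o
z(25)−g(6): 19 → t
c(2)−b(1): 1 → b
y(24)−l(11): 13 → n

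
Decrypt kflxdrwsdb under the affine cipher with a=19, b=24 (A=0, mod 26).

cznpdbemdh

The inverse of 19 mod 26 is 11, since 19·11=209≡1. Apply D(y)=11·(y−24) mod 26:
k(10): 11·(10−24)=-154≡2 → c
f(5): 11·(5−24)=-209≡25 → z
l(11): 11·(11−24)=-143≡13 → n
x(23): 11·(23−24)=-11≡15 → p
d(3): 11·(3−24)=-231≡3 → d
r(17): 11·(17−24)=-77≡1 → b
w(22): 11·(22−24)=-22≡4 → e
s(18): 11·(18−24)=-66≡12 → m
d(3): 11·(3−24)=-231≡3 → d
b(1): 11·(1−24)=-253≡7 → h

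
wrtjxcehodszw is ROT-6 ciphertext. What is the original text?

qlndrwybixmtq

w(22): 22−6=16 → q
r(17): 17−6=11 → l
t(19): 19−6=13 → n
j(9): 9−6=3 → d
x(23): 23−6=17 → r
c(2): 2−6=-4≡22 → w
e(4): 4−6=-2≡24 → y
h(7): 7−6=1 → b
o(14): 14−6=8 → i
d(3): 3−6=-3≡23 → x
s(18): 18−6=12 → m
z(25): 25−6=19 → t
w(22): 22−6=16 → q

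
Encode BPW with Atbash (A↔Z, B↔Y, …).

B(1) → Y(24)
P(15) → K(10)
W(22) → D(3)

YKD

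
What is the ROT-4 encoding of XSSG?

X(23): 23+4=27≡1 → B
S(18): 18+4=22 → W
S(18): 18+4=22 → W
G(6): 6+4=10 → K

BWWK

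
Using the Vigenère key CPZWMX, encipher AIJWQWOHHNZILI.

CXISCTQWGJLFNX

Repeat the key across the message: CPZWMXCPZWMXCP
A(0)+C(2): 2 → C
I(8)+P(15): 23 → X
J(9)+Z(25): 34≡8 → I
W(22)+W(22): 44≡18 → S
Q(16)+M(12): 28≡2 → C
W(22)+X(23): 45≡19 → T
O(14)+C(2): 16 → Q
H(7)+P(15): 22 → W
H(7)+Z(25): 32≡6 → G
N(13)+W(22): 35≡9 → J
Z(25)+M(12): 37≡11 → L
I(8)+X(23): 31≡5 → F
L(11)+C(2): 13 → N
I(8)+P(15): 23 → X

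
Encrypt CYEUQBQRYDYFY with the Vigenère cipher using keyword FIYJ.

HGCDVJOADLWOD

Repeat the key across the message: FIYJFIYJFIYJF
C(2)+F(5): 7 → H
Y(24)+I(8): 32≡6 → G
E(4)+Y(24): 28≡2 → C
U(20)+J(9): 29≡3 → D
Q(16)+F(5): 21 → V
B(1)+I(8): 9 → J
Q(16)+Y(24): 40≡14 → O
R(17)+J(9): 26≡0 → A
Y(24)+F(5): 29≡3 → D
D(3)+I(8): 11 → L
Y(24)+Y(24): 48≡22 → W
F(5)+J(9): 14 → O
Y(24)+F(5): 29≡3 → D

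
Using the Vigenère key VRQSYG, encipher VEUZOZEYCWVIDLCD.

QVKRMFZPSOTOYCSV

Repeat the key across the message: VRQSYGVRQSYGVRQS
V(21)+V(21): 42≡16 → Q
E(4)+R(17): 21 → V
U(20)+Q(16): 36≡10 → K
Z(25)+S(18): 43≡17 → R
O(14)+Y(24): 38≡12 → M
Z(25)+G(6): 31≡5 → F
E(4)+V(21): 25 → Z
Y(24)+R(17): 41≡15 → P
C(2)+Q(16): 18 → S
W(22)+S(18): 40≡14 → O
V(21)+Y(24): 45≡19 → T
I(8)+G(6): 14 → O
D(3)+V(21): 24 → Y
L(11)+R(17): 28≡2 → C
C(2)+Q(16): 18 → S
D(3)+S(18): 21 → V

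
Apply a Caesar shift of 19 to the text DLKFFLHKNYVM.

WEDYYEADGROF

D(3): 3+19=22 → W
L(11): 11+19=30≡4 → E
K(10): 10+19=29≡3 → D
F(5): 5+19=24 → Y
F(5): 5+19=24 → Y
L(11): 11+19=30≡4 → E
H(7): 7+19=26≡0 → A
K(10): 10+19=29≡3 → D
N(13): 13+19=32≡6 → G
Y(24): 24+19=43≡17 → R
V(21): 21+19=40≡14 → O
M(12): 12+19=31≡5 → F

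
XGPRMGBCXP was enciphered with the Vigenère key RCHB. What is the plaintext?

Repeat the key across the ciphertext: RCHBRCHBRC
X(23)−R(17): 6 → G
G(6)−C(2): 4 → E
P(15)−H(7): 8 → I
R(17)−B(1): 16 → Q
M(12)−R(17): -5≡21 → V
G(6)−C(2): 4 → E
B(1)−H(7): -6≡20 → U
C(2)−B(1): 1 → B
X(23)−R(17): 6 → G
P(15)−C(2): 13 → N

GEIQVEUBGN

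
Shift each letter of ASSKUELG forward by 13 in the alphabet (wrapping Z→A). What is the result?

A(0): 0+13=13 → N
S(18): 18+13=31≡5 → F
S(18): 18+13=31≡5 → F
K(10): 10+13=23 → X
U(20): 20+13=33≡7 → H
E(4): 4+13=17 → R
L(11): 11+13=24 → Y
G(6): 6+13=19 → T

NFFXHRYT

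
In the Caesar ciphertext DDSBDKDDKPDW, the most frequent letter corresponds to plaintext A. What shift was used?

3

The most frequent ciphertext letter is D (appears 6 times).
D is position 3; A is position 0.
Shift = 3.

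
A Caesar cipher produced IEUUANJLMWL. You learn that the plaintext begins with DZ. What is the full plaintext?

DZPPVIEGHRG

From the crib: I(8)−D(3)=5, so the shift is 5.
Subtract 5 from each ciphertext letter:
I(8): 8−5=3 → D
E(4): 4−5=-1≡25 → Z
U(20): 20−5=15 → P
U(20): 20−5=15 → P
A(0): 0−5=-5≡21 → V
N(13): 13−5=8 → I
J(9): 9−5=4 → E
L(11): 11−5=6 → G
M(12): 12−5=7 → H
W(22): 22−5=17 → R
L(11): 11−5=6 → G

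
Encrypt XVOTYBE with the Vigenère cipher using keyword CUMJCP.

Repeat the key across the message: CUMJCPC
X(23)+C(2): 25 → Z
V(21)+U(20): 41≡15 → P
O(14)+M(12): 26≡0 → A
T(19)+J(9): 28≡2 → C
Y(24)+C(2): 26≡0 → A
B(1)+P(15): 16 → Q
E(4)+C(2): 6 → G

ZPACAQG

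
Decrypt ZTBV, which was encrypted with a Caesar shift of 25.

AUCW

Z(25): 25−25=0 → A
T(19): 19−25=-6≡20 → U
B(1): 1−25=-24≡2 → C
V(21): 21−25=-4≡22 → W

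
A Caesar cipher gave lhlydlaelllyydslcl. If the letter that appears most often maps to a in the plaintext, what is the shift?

11

The most frequent ciphertext letter is l (appears 8 times).
l is position 11; a is position 0.
Shift = 11.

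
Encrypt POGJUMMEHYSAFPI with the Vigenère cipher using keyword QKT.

FYZZEFCOAOCTVZB

Repeat the key across the message: QKTQKTQKTQKTQKT
P(15)+Q(16): 31≡5 → F
O(14)+K(10): 24 → Y
G(6)+T(19): 25 → Z
J(9)+Q(16): 25 → Z
U(20)+K(10): 30≡4 → E
M(12)+T(19): 31≡5 → F
M(12)+Q(16): 28≡2 → C
E(4)+K(10): 14 → O
H(7)+T(19): 26≡0 → A
Y(24)+Q(16): 40≡14 → O
S(18)+K(10): 28≡2 → C
A(0)+T(19): 19 → T
F(5)+Q(16): 21 → V
P(15)+K(10): 25 → Z
I(8)+T(19): 27≡1 → B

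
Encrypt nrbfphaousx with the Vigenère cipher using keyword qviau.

Repeat the key across the message: qviauqviauq
n(13)+q(16): 29≡3 → d
r(17)+v(21): 38≡12 → m
b(1)+i(8): 9 → j
f(5)+a(0): 5 → f
p(15)+u(20): 35≡9 → j
h(7)+q(16): 23 → x
a(0)+v(21): 21 → v
o(14)+i(8): 22 → w
u(20)+a(0): 20 → u
s(18)+u(20): 38≡12 → m
x(23)+q(16): 39≡13 → n

dmjfjxvwumn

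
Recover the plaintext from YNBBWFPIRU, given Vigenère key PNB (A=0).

JAAMJEAVQF

Repeat the key across the ciphertext: PNBPNBPNBP
Y(24)−P(15): 9 → J
N(13)−N(13): 0 → A
B(1)−B(1): 0 → A
B(1)−P(15): -14≡12 → M
W(22)−N(13): 9 → J
F(5)−B(1): 4 → E
P(15)−P(15): 0 → A
I(8)−N(13): -5≡21 → V
R(17)−B(1): 16 → Q
U(20)−P(15): 5 → F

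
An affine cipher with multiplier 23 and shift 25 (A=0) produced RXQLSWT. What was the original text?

The inverse of 23 mod 26 is 17, since 23·17=391≡1. Apply D(y)=17·(y−25) mod 26:
R(17): 17·(17−25)=-136≡20 → U
X(23): 17·(23−25)=-34≡18 → S
Q(16): 17·(16−25)=-153≡3 → D
L(11): 17·(11−25)=-238≡22 → W
S(18): 17·(18−25)=-119≡11 → L
W(22): 17·(22−25)=-51≡1 → B
T(19): 17·(19−25)=-102≡2 → C

USDWLBC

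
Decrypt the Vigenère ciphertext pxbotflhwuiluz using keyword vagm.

uxvcyffvbuczzz

Repeat the key across the ciphertext: vagmvagmvagmva
p(15)−v(21): -6≡20 → u
x(23)−a(0): 23 → x
b(1)−g(6): -5≡21 → v
o(14)−m(12): 2 → c
t(19)−v(21): -2≡24 → y
f(5)−a(0): 5 → f
l(11)−g(6): 5 → f
h(7)−m(12): -5≡21 → v
w(22)−v(21): 1 → b
u(20)−a(0): 20 → u
i(8)−g(6): 2 → c
l(11)−m(12): -1≡25 → z
u(20)−v(21): -1≡25 → z
z(25)−a(0): 25 → z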